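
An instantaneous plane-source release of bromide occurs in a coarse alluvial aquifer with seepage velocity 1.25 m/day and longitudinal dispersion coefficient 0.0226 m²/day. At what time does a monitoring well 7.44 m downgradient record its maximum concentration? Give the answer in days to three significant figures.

5.94 days

For the 1D instantaneous-source solution, setting ∂C/∂t = 0 at fixed x gives v²t² + 2Dt − x² = 0, so t = (√(D² + v²x²) − D)/v².
√(D² + v²x²) = √(0.0226² + 1.25² × 7.44²) = 9.300; v² = 1.5625.
t = (9.300 − 0.0226)/1.5625 = 5.94 days (vs. the pure-advection estimate x/v = 5.95 d).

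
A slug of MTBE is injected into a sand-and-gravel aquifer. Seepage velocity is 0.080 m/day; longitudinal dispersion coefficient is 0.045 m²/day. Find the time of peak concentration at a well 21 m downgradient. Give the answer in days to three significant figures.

For the 1D instantaneous-source solution, setting ∂C/∂t = 0 at fixed x gives v²t² + 2Dt − x² = 0, so t = (√(D² + v²x²) − D)/v².
√(D² + v²x²) = √(0.045² + 0.080² × 21²) = 1.681; v² = 0.0064.
t = (1.681 − 0.045)/0.0064 = 256 days (vs. the pure-advection estimate x/v = 262 d).

256 days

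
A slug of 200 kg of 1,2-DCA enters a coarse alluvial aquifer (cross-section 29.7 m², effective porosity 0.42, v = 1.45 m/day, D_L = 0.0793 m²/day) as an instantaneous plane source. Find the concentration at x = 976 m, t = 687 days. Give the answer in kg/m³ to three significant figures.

0.0951 kg/m³

For an instantaneous plane source, C(x,t) = M/(n_e·A·√(4πDt)) · exp(−(x−vt)²/(4Dt)), with n_e·A the pore (flow) area.
Plume center vt = 1.45 × 687 = 996.15 m, so the well at 976 m is 20.15 m upgradient of the peak.
√(4πDt) = 26.16 m, giving peak height M/(n_e·A·√(4πDt)) = 200/(0.42 × 29.7 × 26.16) = 0.6129 kg/m³.
(x−vt)²/(4Dt) = (-20.15)²/(4 × 0.0793 × 687) = 1.863; exp(−1.863) = 0.1552.
C = 0.6129 × 0.1552 = 0.0951 kg/m³.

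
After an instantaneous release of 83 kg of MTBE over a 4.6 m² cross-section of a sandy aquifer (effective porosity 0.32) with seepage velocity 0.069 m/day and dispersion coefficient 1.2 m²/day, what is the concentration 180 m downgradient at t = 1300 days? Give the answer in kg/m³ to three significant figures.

0.109 kg/m³

For an instantaneous plane source, C(x,t) = M/(n_e·A·√(4πDt)) · exp(−(x−vt)²/(4Dt)), with n_e·A the pore (flow) area.
Plume center vt = 0.069 × 1300 = 89.7 m, so the well at 180 m is 90.3 m downgradient of the peak.
√(4πDt) = 140.0 m, giving peak height M/(n_e·A·√(4πDt)) = 83/(0.32 × 4.6 × 140.0) = 0.4028 kg/m³.
(x−vt)²/(4Dt) = (90.3)²/(4 × 1.2 × 1300) = 1.307; exp(−1.307) = 0.2706.
C = 0.4028 × 0.2706 = 0.109 kg/m³.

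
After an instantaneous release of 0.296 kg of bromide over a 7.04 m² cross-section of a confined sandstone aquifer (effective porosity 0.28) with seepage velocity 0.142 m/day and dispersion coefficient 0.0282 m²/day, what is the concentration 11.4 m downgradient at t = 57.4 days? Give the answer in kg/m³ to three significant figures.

0.00652 kg/m³

For an instantaneous plane source, C(x,t) = M/(n_e·A·√(4πDt)) · exp(−(x−vt)²/(4Dt)), with n_e·A the pore (flow) area.
Plume center vt = 0.142 × 57.4 = 8.1508 m, so the well at 11.4 m is 3.2492 m downgradient of the peak.
√(4πDt) = 4.510 m, giving peak height M/(n_e·A·√(4πDt)) = 0.296/(0.28 × 7.04 × 4.510) = 0.03330 kg/m³.
(x−vt)²/(4Dt) = (3.2492)²/(4 × 0.0282 × 57.4) = 1.631; exp(−1.631) = 0.1957.
C = 0.03330 × 0.1957 = 0.00652 kg/m³.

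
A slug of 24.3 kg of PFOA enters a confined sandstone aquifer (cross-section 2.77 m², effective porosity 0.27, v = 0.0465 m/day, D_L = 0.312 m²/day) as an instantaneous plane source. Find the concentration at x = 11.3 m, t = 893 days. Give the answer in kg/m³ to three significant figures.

0.242 kg/m³

For an instantaneous plane source, C(x,t) = M/(n_e·A·√(4πDt)) · exp(−(x−vt)²/(4Dt)), with n_e·A the pore (flow) area.
Plume center vt = 0.0465 × 893 = 41.5245 m, so the well at 11.3 m is 30.2245 m upgradient of the peak.
√(4πDt) = 59.17 m, giving peak height M/(n_e·A·√(4πDt)) = 24.3/(0.27 × 2.77 × 59.17) = 0.5491 kg/m³.
(x−vt)²/(4Dt) = (-30.2245)²/(4 × 0.312 × 893) = 0.8197; exp(−0.8197) = 0.4406.
C = 0.5491 × 0.4406 = 0.242 kg/m³.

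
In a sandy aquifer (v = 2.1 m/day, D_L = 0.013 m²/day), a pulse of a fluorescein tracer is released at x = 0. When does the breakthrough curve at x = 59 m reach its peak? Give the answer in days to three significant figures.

For the 1D instantaneous-source solution, setting ∂C/∂t = 0 at fixed x gives v²t² + 2Dt − x² = 0, so t = (√(D² + v²x²) − D)/v².
√(D² + v²x²) = √(0.013² + 2.1² × 59²) = 123.9; v² = 4.41.
t = (123.9 − 0.013)/4.41 = 28.1 days (vs. the pure-advection estimate x/v = 28.1 d).

28.1 days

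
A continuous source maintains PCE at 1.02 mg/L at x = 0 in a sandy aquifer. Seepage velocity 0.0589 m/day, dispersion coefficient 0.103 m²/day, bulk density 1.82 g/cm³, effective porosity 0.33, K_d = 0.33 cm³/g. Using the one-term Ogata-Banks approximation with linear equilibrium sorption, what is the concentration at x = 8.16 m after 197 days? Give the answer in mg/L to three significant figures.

Retardation factor R = 1 + ρ_b·K_d/n = 1 + 1.82 × 0.33/0.33 = 2.820.
Sorption retards both mechanisms: v_R = v/R = 0.02089 m/day, D_R = D/R = 0.03652 m²/day.
v_R·t = 0.02089 × 197 = 4.11533 m; 2√(D_R t) = 5.364 m; argument = (8.16 − 4.11533)/5.364 = 0.7540.
C = C₀ × ½·erfc(0.7540) = 1.02 × 0.1431 = 0.146 mg/L.

0.146 mg/L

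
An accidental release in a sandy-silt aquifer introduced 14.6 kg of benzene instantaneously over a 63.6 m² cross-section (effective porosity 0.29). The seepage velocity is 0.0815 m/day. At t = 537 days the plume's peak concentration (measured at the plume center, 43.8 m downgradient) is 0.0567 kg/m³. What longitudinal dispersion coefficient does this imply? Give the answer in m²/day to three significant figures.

At the plume center C_max = M/(n_e·A·√(4πDt)), so D = M²/(4πt·(n_e·A·C_max)²).
n_e·A·C_max = 0.29 × 63.6 × 0.0567 = 1.046 kg/m.
D = 14.6²/(4π × 537 × 1.046²) = 0.0289 m²/day.

0.0289 m²/day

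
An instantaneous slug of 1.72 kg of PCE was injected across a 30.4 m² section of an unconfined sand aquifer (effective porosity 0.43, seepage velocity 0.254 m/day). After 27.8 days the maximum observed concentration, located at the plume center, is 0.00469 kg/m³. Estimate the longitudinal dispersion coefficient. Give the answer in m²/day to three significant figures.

At the plume center C_max = M/(n_e·A·√(4πDt)), so D = M²/(4πt·(n_e·A·C_max)²).
n_e·A·C_max = 0.43 × 30.4 × 0.00469 = 0.06131 kg/m.
D = 1.72²/(4π × 27.8 × 0.06131²) = 2.25 m²/day.

2.25 m²/day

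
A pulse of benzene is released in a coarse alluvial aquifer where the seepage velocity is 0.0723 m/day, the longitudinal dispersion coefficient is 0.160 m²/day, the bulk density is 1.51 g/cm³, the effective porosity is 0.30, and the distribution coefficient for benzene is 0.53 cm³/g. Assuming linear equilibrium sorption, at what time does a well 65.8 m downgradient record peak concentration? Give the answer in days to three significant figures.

Retardation factor R = 1 + ρ_b·K_d/n = 1 + 1.51 × 0.53/0.30 = 3.668.
Sorption retards both mechanisms: v_R = v/R = 0.01971 m/day, D_R = D/R = 0.04362 m²/day.
Peak time from v_R²t² + 2D_R t − x² = 0: t = (√(D_R² + v_R²x²) − D_R)/v_R².
√(D_R² + v_R²x²) = √(0.04362² + 0.01971² × 65.8²) = 1.298; v_R² = 0.0003885.
t = (1.298 − 0.04362)/0.0003885 = 3230 days.

3230 days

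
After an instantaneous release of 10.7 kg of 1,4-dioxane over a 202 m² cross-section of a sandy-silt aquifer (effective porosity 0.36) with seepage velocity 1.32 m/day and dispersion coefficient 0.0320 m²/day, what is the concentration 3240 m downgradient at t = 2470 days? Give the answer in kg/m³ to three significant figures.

0.00125 kg/m³

For an instantaneous plane source, C(x,t) = M/(n_e·A·√(4πDt)) · exp(−(x−vt)²/(4Dt)), with n_e·A the pore (flow) area.
Plume center vt = 1.32 × 2470 = 3260.4 m, so the well at 3240 m is 20.4 m upgradient of the peak.
√(4πDt) = 31.52 m, giving peak height M/(n_e·A·√(4πDt)) = 10.7/(0.36 × 202 × 31.52) = 0.004668 kg/m³.
(x−vt)²/(4Dt) = (-20.4)²/(4 × 0.0320 × 2470) = 1.316; exp(−1.316) = 0.2682.
C = 0.004668 × 0.2682 = 0.00125 kg/m³.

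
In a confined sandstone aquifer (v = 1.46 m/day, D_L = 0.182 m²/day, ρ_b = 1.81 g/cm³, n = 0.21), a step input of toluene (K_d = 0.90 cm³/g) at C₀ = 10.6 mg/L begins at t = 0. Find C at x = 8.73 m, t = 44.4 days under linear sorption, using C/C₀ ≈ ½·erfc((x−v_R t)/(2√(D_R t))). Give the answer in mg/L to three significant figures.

Retardation factor R = 1 + ρ_b·K_d/n = 1 + 1.81 × 0.90/0.21 = 8.757.
Sorption retards both mechanisms: v_R = v/R = 0.1667 m/day, D_R = D/R = 0.02078 m²/day.
v_R·t = 0.1667 × 44.4 = 7.40148 m; 2√(D_R t) = 1.921 m; argument = (8.73 − 7.40148)/1.921 = 0.6916.
C = C₀ × ½·erfc(0.6916) = 10.6 × 0.1640 = 1.74 mg/L.

1.74 mg/L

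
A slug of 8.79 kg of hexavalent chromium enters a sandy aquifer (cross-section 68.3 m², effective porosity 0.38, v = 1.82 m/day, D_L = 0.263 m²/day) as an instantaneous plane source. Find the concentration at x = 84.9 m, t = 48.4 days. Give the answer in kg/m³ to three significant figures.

0.0219 kg/m³

For an instantaneous plane source, C(x,t) = M/(n_e·A·√(4πDt)) · exp(−(x−vt)²/(4Dt)), with n_e·A the pore (flow) area.
Plume center vt = 1.82 × 48.4 = 88.088 m, so the well at 84.9 m is 3.188 m upgradient of the peak.
√(4πDt) = 12.65 m, giving peak height M/(n_e·A·√(4πDt)) = 8.79/(0.38 × 68.3 × 12.65) = 0.02677 kg/m³.
(x−vt)²/(4Dt) = (-3.188)²/(4 × 0.263 × 48.4) = 0.1996; exp(−0.1996) = 0.8191.
C = 0.02677 × 0.8191 = 0.0219 kg/m³.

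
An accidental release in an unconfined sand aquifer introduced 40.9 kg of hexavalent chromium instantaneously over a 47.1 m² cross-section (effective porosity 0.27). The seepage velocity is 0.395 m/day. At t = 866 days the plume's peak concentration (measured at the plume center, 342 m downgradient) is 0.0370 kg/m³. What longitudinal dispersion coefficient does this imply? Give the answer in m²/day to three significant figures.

At the plume center C_max = M/(n_e·A·√(4πDt)), so D = M²/(4πt·(n_e·A·C_max)²).
n_e·A·C_max = 0.27 × 47.1 × 0.0370 = 0.4705 kg/m.
D = 40.9²/(4π × 866 × 0.4705²) = 0.694 m²/day.

0.694 m²/day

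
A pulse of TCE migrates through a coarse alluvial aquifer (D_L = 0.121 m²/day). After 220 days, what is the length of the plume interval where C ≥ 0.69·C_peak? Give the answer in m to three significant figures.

12.6 m

The plume is Gaussian with σ = √(2Dt) = √(2 × 0.121 × 220) = 7.297 m.
C/C_peak = exp(−Δx²/(2σ²)) = 0.69 ⇒ Δx = σ·√(−2 ln 0.69) = 7.297 × 0.8615 = 6.286 m.
Width = 2Δx = 12.6 m.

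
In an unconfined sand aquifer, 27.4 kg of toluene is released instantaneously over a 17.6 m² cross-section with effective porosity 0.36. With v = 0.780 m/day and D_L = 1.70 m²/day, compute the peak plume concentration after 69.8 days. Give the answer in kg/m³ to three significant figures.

The peak of an instantaneous 1D plume sits at x = vt; there the Gaussian factor is 1 and C_max = M/(n_e·A·√(4πDt)), where n_e·A is the pore area the mass is dissolved in.
√(4πDt) = √(4π × 1.70 × 69.8) = 38.62 m, so C_max = 27.4/(0.36 × 17.6 × 38.62) = 0.112 kg/m³.

0.112 kg/m³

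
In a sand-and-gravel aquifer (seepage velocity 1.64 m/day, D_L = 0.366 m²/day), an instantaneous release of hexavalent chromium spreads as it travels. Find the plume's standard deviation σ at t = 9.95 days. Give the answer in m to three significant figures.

Dispersive spreading gives a Gaussian with σ² = 2Dt; advection only shifts the center.
σ = √(2 × 0.366 × 9.95) = 2.70 m.

2.70 m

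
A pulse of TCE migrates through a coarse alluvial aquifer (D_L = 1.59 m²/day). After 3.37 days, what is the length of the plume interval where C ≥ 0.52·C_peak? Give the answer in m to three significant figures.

7.49 m

The plume is Gaussian with σ = √(2Dt) = √(2 × 1.59 × 3.37) = 3.274 m.
C/C_peak = exp(−Δx²/(2σ²)) = 0.52 ⇒ Δx = σ·√(−2 ln 0.52) = 3.274 × 1.144 = 3.745 m.
Width = 2Δx = 7.49 m.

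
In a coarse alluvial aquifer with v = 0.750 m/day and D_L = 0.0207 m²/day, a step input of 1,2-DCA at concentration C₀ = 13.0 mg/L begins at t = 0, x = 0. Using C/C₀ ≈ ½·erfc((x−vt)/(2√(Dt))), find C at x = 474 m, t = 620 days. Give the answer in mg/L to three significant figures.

0.492 mg/L

For a continuous step input, C/C₀ ≈ ½·erfc((x−vt)/(2√(Dt))).
vt = 0.750 × 620 = 465 m and 2√(Dt) = 2√(0.0207 × 620) = 7.165 m.
Argument (x−vt)/(2√(Dt)) = (474 − 465)/7.165 = 1.256; ½·erfc(1.256) = 0.03785.
C = 13.0 × 0.03785 = 0.492 mg/L.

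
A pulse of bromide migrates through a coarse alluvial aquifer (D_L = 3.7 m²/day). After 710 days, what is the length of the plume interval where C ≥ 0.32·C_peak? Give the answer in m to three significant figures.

The plume is Gaussian with σ = √(2Dt) = √(2 × 3.7 × 710) = 72.48 m.
C/C_peak = exp(−Δx²/(2σ²)) = 0.32 ⇒ Δx = σ·√(−2 ln 0.32) = 72.48 × 1.510 = 109.4 m.
Width = 2Δx = 219 m.

219 m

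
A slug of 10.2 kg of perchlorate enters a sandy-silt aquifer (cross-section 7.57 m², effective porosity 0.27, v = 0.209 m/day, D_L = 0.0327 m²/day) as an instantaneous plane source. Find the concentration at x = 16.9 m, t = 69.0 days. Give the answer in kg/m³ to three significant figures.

0.474 kg/m³

For an instantaneous plane source, C(x,t) = M/(n_e·A·√(4πDt)) · exp(−(x−vt)²/(4Dt)), with n_e·A the pore (flow) area.
Plume center vt = 0.209 × 69.0 = 14.421 m, so the well at 16.9 m is 2.479 m downgradient of the peak.
√(4πDt) = 5.325 m, giving peak height M/(n_e·A·√(4πDt)) = 10.2/(0.27 × 7.57 × 5.325) = 0.9372 kg/m³.
(x−vt)²/(4Dt) = (2.479)²/(4 × 0.0327 × 69.0) = 0.6809; exp(−0.6809) = 0.5062.
C = 0.9372 × 0.5062 = 0.474 kg/m³.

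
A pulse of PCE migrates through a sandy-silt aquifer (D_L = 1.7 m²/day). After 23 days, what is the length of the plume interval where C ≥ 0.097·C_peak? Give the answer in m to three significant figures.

38.2 m

The plume is Gaussian with σ = √(2Dt) = √(2 × 1.7 × 23) = 8.843 m.
C/C_peak = exp(−Δx²/(2σ²)) = 0.097 ⇒ Δx = σ·√(−2 ln 0.097) = 8.843 × 2.160 = 19.10 m.
Width = 2Δx = 38.2 m.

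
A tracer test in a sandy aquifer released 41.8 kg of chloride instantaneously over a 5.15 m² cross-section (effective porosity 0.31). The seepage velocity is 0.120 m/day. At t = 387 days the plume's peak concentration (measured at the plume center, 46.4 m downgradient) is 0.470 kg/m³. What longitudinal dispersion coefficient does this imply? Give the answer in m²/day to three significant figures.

At the plume center C_max = M/(n_e·A·√(4πDt)), so D = M²/(4πt·(n_e·A·C_max)²).
n_e·A·C_max = 0.31 × 5.15 × 0.470 = 0.7504 kg/m.
D = 41.8²/(4π × 387 × 0.7504²) = 0.638 m²/day.

0.638 m²/day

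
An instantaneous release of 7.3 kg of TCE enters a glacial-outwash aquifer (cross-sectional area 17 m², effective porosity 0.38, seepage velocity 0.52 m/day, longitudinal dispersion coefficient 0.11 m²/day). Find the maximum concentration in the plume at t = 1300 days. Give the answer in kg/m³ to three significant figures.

0.0267 kg/m³

The peak of an instantaneous 1D plume sits at x = vt; there the Gaussian factor is 1 and C_max = M/(n_e·A·√(4πDt)), where n_e·A is the pore area the mass is dissolved in.
√(4πDt) = √(4π × 0.11 × 1300) = 42.39 m, so C_max = 7.3/(0.38 × 17 × 42.39) = 0.0267 kg/m³.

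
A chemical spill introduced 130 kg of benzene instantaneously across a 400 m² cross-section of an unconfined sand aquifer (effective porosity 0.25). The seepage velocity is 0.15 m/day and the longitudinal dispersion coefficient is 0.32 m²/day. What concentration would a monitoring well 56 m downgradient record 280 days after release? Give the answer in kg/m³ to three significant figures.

0.0224 kg/m³

For an instantaneous plane source, C(x,t) = M/(n_e·A·√(4πDt)) · exp(−(x−vt)²/(4Dt)), with n_e·A the pore (flow) area.
Plume center vt = 0.15 × 280 = 42 m, so the well at 56 m is 14 m downgradient of the peak.
√(4πDt) = 33.56 m, giving peak height M/(n_e·A·√(4πDt)) = 130/(0.25 × 400 × 33.56) = 0.03874 kg/m³.
(x−vt)²/(4Dt) = (14)²/(4 × 0.32 × 280) = 0.5469; exp(−0.5469) = 0.5787.
C = 0.03874 × 0.5787 = 0.0224 kg/m³.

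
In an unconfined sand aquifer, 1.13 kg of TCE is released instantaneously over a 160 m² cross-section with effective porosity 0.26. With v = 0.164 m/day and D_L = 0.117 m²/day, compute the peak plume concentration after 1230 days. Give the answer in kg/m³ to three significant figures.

0.000639 kg/m³

The peak of an instantaneous 1D plume sits at x = vt; there the Gaussian factor is 1 and C_max = M/(n_e·A·√(4πDt)), where n_e·A is the pore area the mass is dissolved in.
√(4πDt) = √(4π × 0.117 × 1230) = 42.53 m, so C_max = 1.13/(0.26 × 160 × 42.53) = 0.000639 kg/m³.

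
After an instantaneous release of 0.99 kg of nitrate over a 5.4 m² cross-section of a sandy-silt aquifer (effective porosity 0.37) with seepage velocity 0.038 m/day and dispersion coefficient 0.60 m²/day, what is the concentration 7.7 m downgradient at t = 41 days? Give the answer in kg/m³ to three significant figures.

0.0192 kg/m³

For an instantaneous plane source, C(x,t) = M/(n_e·A·√(4πDt)) · exp(−(x−vt)²/(4Dt)), with n_e·A the pore (flow) area.
Plume center vt = 0.038 × 41 = 1.558 m, so the well at 7.7 m is 6.142 m downgradient of the peak.
√(4πDt) = 17.58 m, giving peak height M/(n_e·A·√(4πDt)) = 0.99/(0.37 × 5.4 × 17.58) = 0.02819 kg/m³.
(x−vt)²/(4Dt) = (6.142)²/(4 × 0.60 × 41) = 0.3834; exp(−0.3834) = 0.6815.
C = 0.02819 × 0.6815 = 0.0192 kg/m³.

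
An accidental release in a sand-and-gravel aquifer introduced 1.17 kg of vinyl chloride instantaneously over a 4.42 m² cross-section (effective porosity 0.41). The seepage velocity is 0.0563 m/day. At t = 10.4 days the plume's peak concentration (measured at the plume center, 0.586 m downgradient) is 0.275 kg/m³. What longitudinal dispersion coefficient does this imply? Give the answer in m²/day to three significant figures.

At the plume center C_max = M/(n_e·A·√(4πDt)), so D = M²/(4πt·(n_e·A·C_max)²).
n_e·A·C_max = 0.41 × 4.42 × 0.275 = 0.4984 kg/m.
D = 1.17²/(4π × 10.4 × 0.4984²) = 0.0422 m²/day.

0.0422 m²/day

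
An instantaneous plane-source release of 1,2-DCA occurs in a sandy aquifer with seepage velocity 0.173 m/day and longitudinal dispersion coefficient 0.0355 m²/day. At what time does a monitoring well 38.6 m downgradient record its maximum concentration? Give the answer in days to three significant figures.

222 days

For the 1D instantaneous-source solution, setting ∂C/∂t = 0 at fixed x gives v²t² + 2Dt − x² = 0, so t = (√(D² + v²x²) − D)/v².
√(D² + v²x²) = √(0.0355² + 0.173² × 38.6²) = 6.678; v² = 0.029929.
t = (6.678 − 0.0355)/0.029929 = 222 days (vs. the pure-advection estimate x/v = 223 d).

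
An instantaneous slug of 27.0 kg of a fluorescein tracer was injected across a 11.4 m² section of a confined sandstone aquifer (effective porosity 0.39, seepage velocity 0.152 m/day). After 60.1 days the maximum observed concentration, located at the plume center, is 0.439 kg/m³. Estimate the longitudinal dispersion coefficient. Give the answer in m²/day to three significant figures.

At the plume center C_max = M/(n_e·A·√(4πDt)), so D = M²/(4πt·(n_e·A·C_max)²).
n_e·A·C_max = 0.39 × 11.4 × 0.439 = 1.952 kg/m.
D = 27.0²/(4π × 60.1 × 1.952²) = 0.253 m²/day.

0.253 m²/day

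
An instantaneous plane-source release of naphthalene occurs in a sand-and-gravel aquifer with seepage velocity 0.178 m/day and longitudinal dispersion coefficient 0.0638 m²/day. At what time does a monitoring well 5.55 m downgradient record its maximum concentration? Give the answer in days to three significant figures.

For the 1D instantaneous-source solution, setting ∂C/∂t = 0 at fixed x gives v²t² + 2Dt − x² = 0, so t = (√(D² + v²x²) − D)/v².
√(D² + v²x²) = √(0.0638² + 0.178² × 5.55²) = 0.9900; v² = 0.031684.
t = (0.9900 − 0.0638)/0.031684 = 29.2 days (vs. the pure-advection estimate x/v = 31.2 d).

29.2 days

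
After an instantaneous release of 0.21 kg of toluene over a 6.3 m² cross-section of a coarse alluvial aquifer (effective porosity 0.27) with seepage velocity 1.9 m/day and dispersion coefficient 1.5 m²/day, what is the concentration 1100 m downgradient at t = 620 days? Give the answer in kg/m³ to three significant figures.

0.000223 kg/m³

For an instantaneous plane source, C(x,t) = M/(n_e·A·√(4πDt)) · exp(−(x−vt)²/(4Dt)), with n_e·A the pore (flow) area.
Plume center vt = 1.9 × 620 = 1178 m, so the well at 1100 m is 78 m upgradient of the peak.
√(4πDt) = 108.1 m, giving peak height M/(n_e·A·√(4πDt)) = 0.21/(0.27 × 6.3 × 108.1) = 0.001142 kg/m³.
(x−vt)²/(4Dt) = (-78)²/(4 × 1.5 × 620) = 1.635; exp(−1.635) = 0.1950.
C = 0.001142 × 0.1950 = 0.000223 kg/m³.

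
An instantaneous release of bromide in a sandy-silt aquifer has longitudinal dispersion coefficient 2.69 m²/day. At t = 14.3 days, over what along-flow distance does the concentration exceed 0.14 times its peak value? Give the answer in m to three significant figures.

The plume is Gaussian with σ = √(2Dt) = √(2 × 2.69 × 14.3) = 8.771 m.
C/C_peak = exp(−Δx²/(2σ²)) = 0.14 ⇒ Δx = σ·√(−2 ln 0.14) = 8.771 × 1.983 = 17.39 m.
Width = 2Δx = 34.8 m.

34.8 m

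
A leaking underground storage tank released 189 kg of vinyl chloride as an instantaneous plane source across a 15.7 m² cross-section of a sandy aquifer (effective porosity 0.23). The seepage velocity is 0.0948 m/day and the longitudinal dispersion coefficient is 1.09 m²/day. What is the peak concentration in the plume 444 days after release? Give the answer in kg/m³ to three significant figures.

The peak of an instantaneous 1D plume sits at x = vt; there the Gaussian factor is 1 and C_max = M/(n_e·A·√(4πDt)), where n_e·A is the pore area the mass is dissolved in.
√(4πDt) = √(4π × 1.09 × 444) = 77.98 m, so C_max = 189/(0.23 × 15.7 × 77.98) = 0.671 kg/m³.

0.671 kg/m³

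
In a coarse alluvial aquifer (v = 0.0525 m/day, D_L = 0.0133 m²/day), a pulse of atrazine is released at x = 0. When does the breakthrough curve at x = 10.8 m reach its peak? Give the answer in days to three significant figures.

For the 1D instantaneous-source solution, setting ∂C/∂t = 0 at fixed x gives v²t² + 2Dt − x² = 0, so t = (√(D² + v²x²) − D)/v².
√(D² + v²x²) = √(0.0133² + 0.0525² × 10.8²) = 0.5672; v² = 0.00275625.
t = (0.5672 − 0.0133)/0.00275625 = 201 days (vs. the pure-advection estimate x/v = 206 d).

201 days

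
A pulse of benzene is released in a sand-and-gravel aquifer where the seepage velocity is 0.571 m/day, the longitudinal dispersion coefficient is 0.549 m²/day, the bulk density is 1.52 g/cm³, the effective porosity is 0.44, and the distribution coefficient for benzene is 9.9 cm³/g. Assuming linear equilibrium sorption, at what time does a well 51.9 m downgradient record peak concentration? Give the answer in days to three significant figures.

3140 days

Retardation factor R = 1 + ρ_b·K_d/n = 1 + 1.52 × 9.9/0.44 = 35.20.
Sorption retards both mechanisms: v_R = v/R = 0.01622 m/day, D_R = D/R = 0.01560 m²/day.
Peak time from v_R²t² + 2D_R t − x² = 0: t = (√(D_R² + v_R²x²) − D_R)/v_R².
√(D_R² + v_R²x²) = √(0.01560² + 0.01622² × 51.9²) = 0.8420; v_R² = 0.0002631.
t = (0.8420 − 0.01560)/0.0002631 = 3140 days.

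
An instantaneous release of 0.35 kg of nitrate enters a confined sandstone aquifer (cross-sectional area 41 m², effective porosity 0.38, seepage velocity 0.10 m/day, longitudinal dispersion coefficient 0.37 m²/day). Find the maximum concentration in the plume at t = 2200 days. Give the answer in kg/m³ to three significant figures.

0.000222 kg/m³

The peak of an instantaneous 1D plume sits at x = vt; there the Gaussian factor is 1 and C_max = M/(n_e·A·√(4πDt)), where n_e·A is the pore area the mass is dissolved in.
√(4πDt) = √(4π × 0.37 × 2200) = 101.1 m, so C_max = 0.35/(0.38 × 41 × 101.1) = 0.000222 kg/m³.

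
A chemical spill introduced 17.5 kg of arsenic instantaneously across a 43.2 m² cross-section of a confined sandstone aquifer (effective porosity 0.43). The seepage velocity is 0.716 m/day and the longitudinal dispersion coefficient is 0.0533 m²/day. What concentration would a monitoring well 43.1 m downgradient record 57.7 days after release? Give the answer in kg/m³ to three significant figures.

0.117 kg/m³

For an instantaneous plane source, C(x,t) = M/(n_e·A·√(4πDt)) · exp(−(x−vt)²/(4Dt)), with n_e·A the pore (flow) area.
Plume center vt = 0.716 × 57.7 = 41.3132 m, so the well at 43.1 m is 1.7868 m downgradient of the peak.
√(4πDt) = 6.217 m, giving peak height M/(n_e·A·√(4πDt)) = 17.5/(0.43 × 43.2 × 6.217) = 0.1515 kg/m³.
(x−vt)²/(4Dt) = (1.7868)²/(4 × 0.0533 × 57.7) = 0.2595; exp(−0.2595) = 0.7714.
C = 0.1515 × 0.7714 = 0.117 kg/m³.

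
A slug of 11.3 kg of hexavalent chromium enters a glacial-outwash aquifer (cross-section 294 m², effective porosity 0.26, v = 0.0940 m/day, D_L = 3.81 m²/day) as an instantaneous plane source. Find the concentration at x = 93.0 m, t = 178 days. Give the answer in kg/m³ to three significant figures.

For an instantaneous plane source, C(x,t) = M/(n_e·A·√(4πDt)) · exp(−(x−vt)²/(4Dt)), with n_e·A the pore (flow) area.
Plume center vt = 0.0940 × 178 = 16.732 m, so the well at 93.0 m is 76.268 m downgradient of the peak.
√(4πDt) = 92.32 m, giving peak height M/(n_e·A·√(4πDt)) = 11.3/(0.26 × 294 × 92.32) = 0.001601 kg/m³.
(x−vt)²/(4Dt) = (76.268)²/(4 × 3.81 × 178) = 2.144; exp(−2.144) = 0.1172.
C = 0.001601 × 0.1172 = 0.000188 kg/m³.

0.000188 kg/m³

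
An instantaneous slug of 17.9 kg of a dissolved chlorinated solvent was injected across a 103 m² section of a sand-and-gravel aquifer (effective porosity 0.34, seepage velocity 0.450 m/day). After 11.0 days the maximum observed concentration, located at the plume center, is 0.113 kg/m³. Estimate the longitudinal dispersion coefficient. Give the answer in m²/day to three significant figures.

0.148 m²/day

At the plume center C_max = M/(n_e·A·√(4πDt)), so D = M²/(4πt·(n_e·A·C_max)²).
n_e·A·C_max = 0.34 × 103 × 0.113 = 3.957 kg/m.
D = 17.9²/(4π × 11.0 × 3.957²) = 0.148 m²/day.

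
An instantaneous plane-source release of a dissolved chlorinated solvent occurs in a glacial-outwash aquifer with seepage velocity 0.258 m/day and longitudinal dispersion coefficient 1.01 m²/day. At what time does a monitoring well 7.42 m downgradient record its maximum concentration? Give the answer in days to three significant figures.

For the 1D instantaneous-source solution, setting ∂C/∂t = 0 at fixed x gives v²t² + 2Dt − x² = 0, so t = (√(D² + v²x²) − D)/v².
√(D² + v²x²) = √(1.01² + 0.258² × 7.42²) = 2.164; v² = 0.066564.
t = (2.164 − 1.01)/0.066564 = 17.3 days (vs. the pure-advection estimate x/v = 28.8 d).

17.3 days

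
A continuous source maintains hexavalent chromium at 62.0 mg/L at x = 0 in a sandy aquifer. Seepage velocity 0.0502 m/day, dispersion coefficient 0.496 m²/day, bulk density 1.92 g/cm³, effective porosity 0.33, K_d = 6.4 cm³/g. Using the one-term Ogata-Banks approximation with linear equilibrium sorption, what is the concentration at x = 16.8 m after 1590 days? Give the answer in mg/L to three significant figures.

0.681 mg/L

Retardation factor R = 1 + ρ_b·K_d/n = 1 + 1.92 × 6.4/0.33 = 38.24.
Sorption retards both mechanisms: v_R = v/R = 0.001313 m/day, D_R = D/R = 0.01297 m²/day.
v_R·t = 0.001313 × 1590 = 2.08767 m; 2√(D_R t) = 9.082 m; argument = (16.8 − 2.08767)/9.082 = 1.620.
C = C₀ × ½·erfc(1.620) = 62.0 × 0.01098 = 0.681 mg/L.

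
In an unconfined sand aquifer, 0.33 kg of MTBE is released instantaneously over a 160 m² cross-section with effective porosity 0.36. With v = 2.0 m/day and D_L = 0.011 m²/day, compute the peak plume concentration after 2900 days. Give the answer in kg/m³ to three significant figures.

The peak of an instantaneous 1D plume sits at x = vt; there the Gaussian factor is 1 and C_max = M/(n_e·A·√(4πDt)), where n_e·A is the pore area the mass is dissolved in.
√(4πDt) = √(4π × 0.011 × 2900) = 20.02 m, so C_max = 0.33/(0.36 × 160 × 20.02) = 0.000286 kg/m³.

0.000286 kg/m³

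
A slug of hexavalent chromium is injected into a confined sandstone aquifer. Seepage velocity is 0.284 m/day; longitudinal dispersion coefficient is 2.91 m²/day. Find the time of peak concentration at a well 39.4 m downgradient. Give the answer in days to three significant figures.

107 days

For the 1D instantaneous-source solution, setting ∂C/∂t = 0 at fixed x gives v²t² + 2Dt − x² = 0, so t = (√(D² + v²x²) − D)/v².
√(D² + v²x²) = √(2.91² + 0.284² × 39.4²) = 11.56; v² = 0.080656.
t = (11.56 − 2.91)/0.080656 = 107 days (vs. the pure-advection estimate x/v = 139 d).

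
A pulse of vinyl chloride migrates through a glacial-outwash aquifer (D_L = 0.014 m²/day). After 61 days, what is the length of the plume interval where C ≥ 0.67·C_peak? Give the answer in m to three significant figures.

2.34 m

The plume is Gaussian with σ = √(2Dt) = √(2 × 0.014 × 61) = 1.307 m.
C/C_peak = exp(−Δx²/(2σ²)) = 0.67 ⇒ Δx = σ·√(−2 ln 0.67) = 1.307 × 0.8950 = 1.170 m.
Width = 2Δx = 2.34 m.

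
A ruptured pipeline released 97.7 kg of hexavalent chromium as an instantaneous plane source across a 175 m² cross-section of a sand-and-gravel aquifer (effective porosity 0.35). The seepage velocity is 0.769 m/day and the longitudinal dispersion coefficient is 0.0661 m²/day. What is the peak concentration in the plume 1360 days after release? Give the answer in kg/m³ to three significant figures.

0.0475 kg/m³

The peak of an instantaneous 1D plume sits at x = vt; there the Gaussian factor is 1 and C_max = M/(n_e·A·√(4πDt)), where n_e·A is the pore area the mass is dissolved in.
√(4πDt) = √(4π × 0.0661 × 1360) = 33.61 m, so C_max = 97.7/(0.35 × 175 × 33.61) = 0.0475 kg/m³.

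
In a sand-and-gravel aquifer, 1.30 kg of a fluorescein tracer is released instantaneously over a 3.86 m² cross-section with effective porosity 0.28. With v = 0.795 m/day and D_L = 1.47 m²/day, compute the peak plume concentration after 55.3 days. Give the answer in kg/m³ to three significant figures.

The peak of an instantaneous 1D plume sits at x = vt; there the Gaussian factor is 1 and C_max = M/(n_e·A·√(4πDt)), where n_e·A is the pore area the mass is dissolved in.
√(4πDt) = √(4π × 1.47 × 55.3) = 31.96 m, so C_max = 1.30/(0.28 × 3.86 × 31.96) = 0.0376 kg/m³.

0.0376 kg/m³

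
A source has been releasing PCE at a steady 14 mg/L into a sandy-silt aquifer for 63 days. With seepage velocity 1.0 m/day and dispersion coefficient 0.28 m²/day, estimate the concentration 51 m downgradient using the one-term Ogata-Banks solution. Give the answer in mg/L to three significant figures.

13.7 mg/L

For a continuous step input, C/C₀ ≈ ½·erfc((x−vt)/(2√(Dt))).
vt = 1.0 × 63 = 63 m and 2√(Dt) = 2√(0.28 × 63) = 8.400 m.
Argument (x−vt)/(2√(Dt)) = (51 − 63)/8.400 = -1.429; ½·erfc(-1.429) = 0.9784.
C = 14 × 0.9784 = 13.7 mg/L.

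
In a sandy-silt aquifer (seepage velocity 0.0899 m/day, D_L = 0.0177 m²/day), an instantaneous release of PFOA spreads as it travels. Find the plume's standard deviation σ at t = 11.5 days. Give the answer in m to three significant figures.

Dispersive spreading gives a Gaussian with σ² = 2Dt; advection only shifts the center.
σ = √(2 × 0.0177 × 11.5) = 0.638 m.

0.638 m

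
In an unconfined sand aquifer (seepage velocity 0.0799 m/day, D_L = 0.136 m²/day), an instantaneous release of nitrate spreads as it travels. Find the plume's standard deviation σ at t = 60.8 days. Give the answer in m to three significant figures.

4.07 m

Dispersive spreading gives a Gaussian with σ² = 2Dt; advection only shifts the center.
σ = √(2 × 0.136 × 60.8) = 4.07 m.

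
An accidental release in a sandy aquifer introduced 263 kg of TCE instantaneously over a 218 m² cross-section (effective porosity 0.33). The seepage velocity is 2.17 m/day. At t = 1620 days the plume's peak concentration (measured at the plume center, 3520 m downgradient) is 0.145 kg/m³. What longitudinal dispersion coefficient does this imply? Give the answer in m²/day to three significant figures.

At the plume center C_max = M/(n_e·A·√(4πDt)), so D = M²/(4πt·(n_e·A·C_max)²).
n_e·A·C_max = 0.33 × 218 × 0.145 = 10.43 kg/m.
D = 263²/(4π × 1620 × 10.43²) = 0.0312 m²/day.

0.0312 m²/day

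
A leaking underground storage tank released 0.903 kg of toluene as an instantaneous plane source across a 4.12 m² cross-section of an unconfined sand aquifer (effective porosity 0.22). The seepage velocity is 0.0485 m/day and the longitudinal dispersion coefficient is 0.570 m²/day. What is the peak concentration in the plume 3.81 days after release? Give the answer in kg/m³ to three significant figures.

0.191 kg/m³

The peak of an instantaneous 1D plume sits at x = vt; there the Gaussian factor is 1 and C_max = M/(n_e·A·√(4πDt)), where n_e·A is the pore area the mass is dissolved in.
√(4πDt) = √(4π × 0.570 × 3.81) = 5.224 m, so C_max = 0.903/(0.22 × 4.12 × 5.224) = 0.191 kg/m³.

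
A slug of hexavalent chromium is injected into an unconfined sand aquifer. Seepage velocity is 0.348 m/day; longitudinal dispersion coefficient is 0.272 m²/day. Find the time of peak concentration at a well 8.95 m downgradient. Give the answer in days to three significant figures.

For the 1D instantaneous-source solution, setting ∂C/∂t = 0 at fixed x gives v²t² + 2Dt − x² = 0, so t = (√(D² + v²x²) − D)/v².
√(D² + v²x²) = √(0.272² + 0.348² × 8.95²) = 3.126; v² = 0.121104.
t = (3.126 − 0.272)/0.121104 = 23.6 days (vs. the pure-advection estimate x/v = 25.7 d).

23.6 days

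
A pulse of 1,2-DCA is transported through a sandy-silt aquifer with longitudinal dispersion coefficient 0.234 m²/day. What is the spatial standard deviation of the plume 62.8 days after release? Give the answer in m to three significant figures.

Dispersive spreading gives a Gaussian with σ² = 2Dt; advection only shifts the center.
σ = √(2 × 0.234 × 62.8) = 5.42 m.

5.42 m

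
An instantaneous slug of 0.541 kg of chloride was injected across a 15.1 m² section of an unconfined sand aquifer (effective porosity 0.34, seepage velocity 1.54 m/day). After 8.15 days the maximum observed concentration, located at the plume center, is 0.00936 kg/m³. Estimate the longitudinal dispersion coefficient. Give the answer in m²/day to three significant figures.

At the plume center C_max = M/(n_e·A·√(4πDt)), so D = M²/(4πt·(n_e·A·C_max)²).
n_e·A·C_max = 0.34 × 15.1 × 0.00936 = 0.04805 kg/m.
D = 0.541²/(4π × 8.15 × 0.04805²) = 1.24 m²/day.

1.24 m²/day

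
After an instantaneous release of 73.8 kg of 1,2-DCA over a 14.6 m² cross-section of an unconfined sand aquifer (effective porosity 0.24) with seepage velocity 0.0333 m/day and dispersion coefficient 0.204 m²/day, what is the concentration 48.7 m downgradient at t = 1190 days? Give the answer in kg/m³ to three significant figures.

For an instantaneous plane source, C(x,t) = M/(n_e·A·√(4πDt)) · exp(−(x−vt)²/(4Dt)), with n_e·A the pore (flow) area.
Plume center vt = 0.0333 × 1190 = 39.627 m, so the well at 48.7 m is 9.073 m downgradient of the peak.
√(4πDt) = 55.23 m, giving peak height M/(n_e·A·√(4πDt)) = 73.8/(0.24 × 14.6 × 55.23) = 0.3813 kg/m³.
(x−vt)²/(4Dt) = (9.073)²/(4 × 0.204 × 1190) = 0.08477; exp(−0.08477) = 0.9187.
C = 0.3813 × 0.9187 = 0.350 kg/m³.

0.350 kg/m³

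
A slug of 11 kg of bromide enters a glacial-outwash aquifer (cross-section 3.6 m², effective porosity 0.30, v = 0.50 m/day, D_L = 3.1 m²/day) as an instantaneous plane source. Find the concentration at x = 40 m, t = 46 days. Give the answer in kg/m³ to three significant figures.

For an instantaneous plane source, C(x,t) = M/(n_e·A·√(4πDt)) · exp(−(x−vt)²/(4Dt)), with n_e·A the pore (flow) area.
Plume center vt = 0.50 × 46 = 23 m, so the well at 40 m is 17 m downgradient of the peak.
√(4πDt) = 42.33 m, giving peak height M/(n_e·A·√(4πDt)) = 11/(0.30 × 3.6 × 42.33) = 0.2406 kg/m³.
(x−vt)²/(4Dt) = (17)²/(4 × 3.1 × 46) = 0.5067; exp(−0.5067) = 0.6025.
C = 0.2406 × 0.6025 = 0.145 kg/m³.

0.145 kg/m³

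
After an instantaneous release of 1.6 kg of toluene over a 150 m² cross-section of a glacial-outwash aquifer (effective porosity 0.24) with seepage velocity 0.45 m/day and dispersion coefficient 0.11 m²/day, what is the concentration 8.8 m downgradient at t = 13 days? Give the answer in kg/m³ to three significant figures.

0.00229 kg/m³

For an instantaneous plane source, C(x,t) = M/(n_e·A·√(4πDt)) · exp(−(x−vt)²/(4Dt)), with n_e·A the pore (flow) area.
Plume center vt = 0.45 × 13 = 5.85 m, so the well at 8.8 m is 2.95 m downgradient of the peak.
√(4πDt) = 4.239 m, giving peak height M/(n_e·A·√(4πDt)) = 1.6/(0.24 × 150 × 4.239) = 0.01048 kg/m³.
(x−vt)²/(4Dt) = (2.95)²/(4 × 0.11 × 13) = 1.521; exp(−1.521) = 0.2185.
C = 0.01048 × 0.2185 = 0.00229 kg/m³.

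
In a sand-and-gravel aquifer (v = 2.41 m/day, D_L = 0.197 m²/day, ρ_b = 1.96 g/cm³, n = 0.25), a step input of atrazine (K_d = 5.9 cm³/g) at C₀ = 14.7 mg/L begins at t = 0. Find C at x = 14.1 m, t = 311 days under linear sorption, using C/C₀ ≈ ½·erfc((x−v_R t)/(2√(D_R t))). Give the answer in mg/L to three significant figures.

12.7 mg/L

Retardation factor R = 1 + ρ_b·K_d/n = 1 + 1.96 × 5.9/0.25 = 47.26.
Sorption retards both mechanisms: v_R = v/R = 0.05099 m/day, D_R = D/R = 0.004168 m²/day.
v_R·t = 0.05099 × 311 = 15.85789 m; 2√(D_R t) = 2.277 m; argument = (14.1 − 15.85789)/2.277 = -0.7720.
C = C₀ × ½·erfc(-0.7720) = 14.7 × 0.8625 = 12.7 mg/L.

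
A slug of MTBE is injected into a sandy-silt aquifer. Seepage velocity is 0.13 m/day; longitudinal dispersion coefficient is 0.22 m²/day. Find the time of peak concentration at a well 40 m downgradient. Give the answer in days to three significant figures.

295 days

For the 1D instantaneous-source solution, setting ∂C/∂t = 0 at fixed x gives v²t² + 2Dt − x² = 0, so t = (√(D² + v²x²) − D)/v².
√(D² + v²x²) = √(0.22² + 0.13² × 40²) = 5.205; v² = 0.0169.
t = (5.205 − 0.22)/0.0169 = 295 days (vs. the pure-advection estimate x/v = 308 d).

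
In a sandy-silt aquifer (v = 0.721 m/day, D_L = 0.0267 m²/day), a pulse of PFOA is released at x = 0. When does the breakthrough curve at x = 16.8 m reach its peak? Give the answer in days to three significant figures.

For the 1D instantaneous-source solution, setting ∂C/∂t = 0 at fixed x gives v²t² + 2Dt − x² = 0, so t = (√(D² + v²x²) − D)/v².
√(D² + v²x²) = √(0.0267² + 0.721² × 16.8²) = 12.11; v² = 0.519841.
t = (12.11 − 0.0267)/0.519841 = 23.2 days (vs. the pure-advection estimate x/v = 23.3 d).

23.2 days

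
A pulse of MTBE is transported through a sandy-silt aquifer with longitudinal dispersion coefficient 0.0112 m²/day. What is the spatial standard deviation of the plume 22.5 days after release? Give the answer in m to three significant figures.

0.710 m

Dispersive spreading gives a Gaussian with σ² = 2Dt; advection only shifts the center.
σ = √(2 × 0.0112 × 22.5) = 0.710 m.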